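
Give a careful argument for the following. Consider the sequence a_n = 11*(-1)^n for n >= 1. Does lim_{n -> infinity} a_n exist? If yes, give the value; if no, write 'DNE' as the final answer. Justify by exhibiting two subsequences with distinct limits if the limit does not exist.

Examine the behaviour of a_n along subsequences.
Even-n subsequence a_{2k} = 11 -> 11. Odd-n subsequence a_{2k+1} = -11 -> -11.
Since these two subsequential limits are 11 and -11, distinct, the full sequence cannot converge (a convergent sequence has all subsequences tending to the same limit). So lim a_n does not exist.

DNE


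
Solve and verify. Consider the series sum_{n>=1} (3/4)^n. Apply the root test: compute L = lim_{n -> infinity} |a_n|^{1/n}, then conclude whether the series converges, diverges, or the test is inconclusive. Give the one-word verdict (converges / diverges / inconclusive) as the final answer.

Let a_n denote the general term. Form |a_n|^(1/n) and simplify:
|a_n|^(1/n) = 3/4
Take the limit as n -> infinity: L = 3/4.
Since L = 3/4 < 1, the root test implies convergence.

converges


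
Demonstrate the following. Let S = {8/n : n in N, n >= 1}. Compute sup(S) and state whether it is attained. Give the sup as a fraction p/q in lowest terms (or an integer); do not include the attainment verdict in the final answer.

Analysis:
- Values: 8, 4, 8/3, 2, ... strictly decreasing.
- The maximum is 8 (n=1); sup = 8 (attained).
- The set is bounded below by 0; 8/n -> 0 so 0 is the greatest lower bound.
- 0 is not in the set, so inf = 0 is not attained.
Conclusion: sup(S) = 8, attained in S.

8


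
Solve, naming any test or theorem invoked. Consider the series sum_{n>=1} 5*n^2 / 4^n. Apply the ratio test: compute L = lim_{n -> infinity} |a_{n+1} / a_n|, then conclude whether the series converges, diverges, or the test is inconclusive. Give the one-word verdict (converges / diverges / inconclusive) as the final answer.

Let a_n denote the general term. Form the ratio a_{n+1}/a_n and simplify:
a_{n+1}/a_n = (n + 1)^2/(4*n^2)
Take the limit as n -> infinity: L = 1/4.
Since L = 1/4 < 1, the ratio test implies the series converges.

converges


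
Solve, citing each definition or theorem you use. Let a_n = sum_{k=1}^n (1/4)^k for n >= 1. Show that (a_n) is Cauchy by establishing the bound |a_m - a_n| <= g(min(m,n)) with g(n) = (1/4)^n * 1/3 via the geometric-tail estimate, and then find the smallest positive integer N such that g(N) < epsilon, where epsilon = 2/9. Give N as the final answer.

For m > n >= 1: |a_m - a_n| = sum_{k=n+1}^m (1/4)^k < sum_{k=n+1}^infinity (1/4)^k = (1/4)^(n+1) / (1 - 1/4) = (1/4)^n * (1/4) * (4/3) = (1/4)^n * 1/3.
So g(n) = (1/4)^n / 3. Since g(n) -> 0, (a_n) is Cauchy.
Now solve g(N) < 2/9: (1/4)^N / 3 < 2/9 <=> 4^N > 1 / (3 * 2/9) = 3/2.
Check powers of 4: 4^0 = 1 <= 3/2, 4^1 = 4 > 3/2.
So the smallest such N is 1. Check: g(1) = 1/(3 * 4) = 1/12 < 2/9.

1


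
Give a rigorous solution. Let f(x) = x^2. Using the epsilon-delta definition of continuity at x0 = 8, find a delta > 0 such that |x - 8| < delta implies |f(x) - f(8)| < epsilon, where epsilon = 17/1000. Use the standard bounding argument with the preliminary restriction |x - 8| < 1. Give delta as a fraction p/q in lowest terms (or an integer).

Factor: |x^2 - (8)^2| = |x - 8| * |x + 8|.
Impose |x - 8| < 1 first. Then |x + 8| = |(x - 8) + 2*(8)| <= |x - 8| + 2*|8| < 1 + 16 = 17.
So |x^2 - (8)^2| < delta * 17.
We need delta * 17 <= 17/1000, i.e. delta <= 17/1000/17 = 1/1000.
Since 1/1000 < 1, this is tighter than 1; take delta = 1/1000.
So delta = 1/1000 works.

1/1000


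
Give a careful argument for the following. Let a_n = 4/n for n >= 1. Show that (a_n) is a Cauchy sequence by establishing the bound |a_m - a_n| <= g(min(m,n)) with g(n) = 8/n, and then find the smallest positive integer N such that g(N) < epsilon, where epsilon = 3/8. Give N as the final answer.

For any m, n >= 1, by the triangle inequality:
|a_m - a_n| = |4/m - 4/n| <= 4*1/m + 4*1/n <= 8/min(m,n).
So g(n) = 8/n bounds the Cauchy difference. Since g(n) -> 0, (a_n) is Cauchy.
Now solve g(N) < 3/8: 8/N < 3/8 <=> N > 8 / (3/8) = 64/3.
The smallest integer strictly greater than 64/3 is N = 22.
Check: g(22) = 8/22 = 4/11 < 3/8; g(21) = 8/21 >= 3/8. So N = 22.

22


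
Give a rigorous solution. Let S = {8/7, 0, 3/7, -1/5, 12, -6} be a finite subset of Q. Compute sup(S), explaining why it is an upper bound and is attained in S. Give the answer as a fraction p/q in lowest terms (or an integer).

S is finite, so sup(S) = max(S).
Sorted decreasing:
12, 8/7, 3/7, 0, -1/5, -6
The extremum is 12.
For every x in S, x <= 12. And 12 is in S, so it is attained.
Therefore sup(S) = 12.

12


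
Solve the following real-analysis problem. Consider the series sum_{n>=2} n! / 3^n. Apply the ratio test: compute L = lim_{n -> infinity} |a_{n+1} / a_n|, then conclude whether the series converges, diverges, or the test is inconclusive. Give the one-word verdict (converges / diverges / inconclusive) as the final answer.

Let a_n denote the general term. Form the ratio a_{n+1}/a_n and simplify:
a_{n+1}/a_n = n/3 + 1/3
Take the limit as n -> infinity: L = infinity.
Since L = infinity > 1 (or L = infinity), the ratio test implies the series diverges.

diverges


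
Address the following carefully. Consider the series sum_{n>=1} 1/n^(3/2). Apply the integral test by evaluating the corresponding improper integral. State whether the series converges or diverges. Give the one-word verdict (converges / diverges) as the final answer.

Let f(x) = x^(-3/2). Then f is positive, continuous, and decreasing on [1, infinity), so the integral test applies.
Compute the improper integral int_{1}^infinity f(x) dx:
  antiderivative F(x) = -2/sqrt(x).
  As x -> infinity, F(x) -> 0 (since p = 3/2 > 1).
  So int = F(infinity) - F(1) = 0 - (-2) = 2.
  Finite, so by the integral test, the series converges.

converges


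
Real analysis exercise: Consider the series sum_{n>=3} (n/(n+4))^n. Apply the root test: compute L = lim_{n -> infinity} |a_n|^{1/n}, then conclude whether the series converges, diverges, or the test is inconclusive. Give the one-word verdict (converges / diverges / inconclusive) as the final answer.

Let a_n denote the general term. Form |a_n|^(1/n) and simplify:
|a_n|^(1/n) = n/(n + 4)
Take the limit as n -> infinity: L = 1.
Since L = 1, the root test is inconclusive. (In fact a_n = (n/(n+4))^n -> e^(-4) != 0, so the nth-term test shows divergence; but the root test itself gives no conclusion.)

inconclusive


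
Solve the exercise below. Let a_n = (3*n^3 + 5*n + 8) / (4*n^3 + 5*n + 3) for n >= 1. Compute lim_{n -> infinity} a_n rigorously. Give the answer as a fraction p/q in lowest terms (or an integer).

Divide numerator and denominator by n^3, the highest power:
numerator / n^3 = 3 + 5/n^2 + 8/n^3
denominator / n^3 = 4 + 5/n^2 + 3/n^3
As n -> infinity, all terms of the form c/n^k (k >= 1) tend to 0.
So numerator / n^3 -> 3 and denominator / n^3 -> 4.
Therefore lim a_n = 3/4.

3/4


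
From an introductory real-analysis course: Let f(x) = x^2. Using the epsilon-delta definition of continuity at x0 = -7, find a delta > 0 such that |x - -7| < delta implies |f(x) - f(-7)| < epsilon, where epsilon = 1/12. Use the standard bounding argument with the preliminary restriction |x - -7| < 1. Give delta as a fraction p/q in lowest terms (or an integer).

Factor: |x^2 - (-7)^2| = |x - -7| * |x + -7|.
Impose |x - -7| < 1 first. Then |x + -7| = |(x - -7) + 2*(-7)| <= |x - -7| + 2*|-7| < 1 + 14 = 15.
So |x^2 - (-7)^2| < delta * 15.
We need delta * 15 <= 1/12, i.e. delta <= 1/12/15 = 1/180.
Since 1/180 < 1, this is tighter than 1; take delta = 1/180.
So delta = 1/180 works.

1/180


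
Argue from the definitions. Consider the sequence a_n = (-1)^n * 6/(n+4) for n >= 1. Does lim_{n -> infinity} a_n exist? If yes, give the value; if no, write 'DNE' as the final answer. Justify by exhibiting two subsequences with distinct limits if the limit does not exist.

Examine the behaviour of a_n along subsequences.
Even-n subsequence a_{2k} = 6/(2k+4) -> 0. Odd-n subsequence a_{2k+1} = -6/(2k+5) -> 0. Both tend to 0, which suggests the limit is 0; verify directly.
|a_n - 0| = 6/(n+4) < 6/n for every n >= 1.
Given epsilon > 0, choose a positive integer N > 6/epsilon. Then for all n >= N, |a_n| < 6/n <= 6/N < epsilon.
So by the definition of the limit, lim a_n exists and equals 0.

0


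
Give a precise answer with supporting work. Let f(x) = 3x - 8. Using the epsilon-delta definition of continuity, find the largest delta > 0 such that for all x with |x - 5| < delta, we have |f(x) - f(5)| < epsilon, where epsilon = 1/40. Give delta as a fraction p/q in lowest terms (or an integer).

We compute f(5) = 3*(5) - 8 = 7.
|f(x) - f(5)| = |3x - 8 - (7)| = |3(x - 5)| = 3|x - 5|.
We need 3|x - 5| < 1/40, i.e. |x - 5| < 1/40 / 3 = 1/120.
So any delta <= 1/120 works. Conversely, if delta > 1/120, then x = 5 + 1/120 satisfies |x - 5| = 1/120 < delta but |f(x) - f(5)| = 3 * 1/120 = 1/40, which is not < 1/40; so no larger delta works.
Hence the largest such delta is 1/120.

1/120


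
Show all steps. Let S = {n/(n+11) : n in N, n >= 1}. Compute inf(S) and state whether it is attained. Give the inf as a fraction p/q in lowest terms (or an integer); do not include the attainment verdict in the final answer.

Analysis:
- Values: 1/12, 2/13, 3/14, 4/15, ... strictly increasing.
- Minimum is 1/12 (n=1); inf = 1/12 (attained).
- n/(n+11) = 1 - 11/(n+11) -> 1 from below as n -> infinity, and never equals 1.
- So sup = 1 (not attained).
Conclusion: inf(S) = 1/12, attained in S.

1/12


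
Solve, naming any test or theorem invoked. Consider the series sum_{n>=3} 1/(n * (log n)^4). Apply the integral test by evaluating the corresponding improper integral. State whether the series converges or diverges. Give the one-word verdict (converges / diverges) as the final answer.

Let f(x) = 1/(x*log(x)^4). Then f is positive, continuous, and decreasing on [3, infinity), so the integral test applies.
Compute the improper integral int_{3}^infinity f(x) dx:
  antiderivative F(x) = -1/(3*log(x)^3).
  F(x) -> 0 as x -> infinity.  int = 0 - F(3) = 1/(3*log(3)^3) < infinity. By the integral test, the series converges.

converges


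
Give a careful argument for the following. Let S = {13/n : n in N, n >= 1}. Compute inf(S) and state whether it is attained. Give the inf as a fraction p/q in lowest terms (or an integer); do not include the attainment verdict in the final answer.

Analysis:
- Values: 13, 13/2, 13/3, 13/4, ... strictly decreasing.
- The maximum is 13 (n=1); sup = 13 (attained).
- The set is bounded below by 0; 13/n -> 0 so 0 is the greatest lower bound.
- 0 is not in the set, so inf = 0 is not attained.
Conclusion: inf(S) = 0, not attained in S.

0


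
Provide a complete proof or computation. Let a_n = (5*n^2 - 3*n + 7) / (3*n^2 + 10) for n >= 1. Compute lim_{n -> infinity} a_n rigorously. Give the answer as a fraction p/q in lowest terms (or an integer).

Divide numerator and denominator by n^2, the highest power:
numerator / n^2 = 5 - 3/n + 7/n^2
denominator / n^2 = 3 + 10/n^2
As n -> infinity, all terms of the form c/n^k (k >= 1) tend to 0.
So numerator / n^2 -> 5 and denominator / n^2 -> 3.
Therefore lim a_n = 5/3.

5/3


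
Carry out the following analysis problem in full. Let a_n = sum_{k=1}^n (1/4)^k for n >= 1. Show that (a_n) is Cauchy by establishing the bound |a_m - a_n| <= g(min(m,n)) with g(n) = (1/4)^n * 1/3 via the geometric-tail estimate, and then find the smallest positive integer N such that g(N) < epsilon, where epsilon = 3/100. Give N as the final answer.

For m > n >= 1: |a_m - a_n| = sum_{k=n+1}^m (1/4)^k < sum_{k=n+1}^infinity (1/4)^k = (1/4)^(n+1) / (1 - 1/4) = (1/4)^n * (1/4) * (4/3) = (1/4)^n * 1/3.
So g(n) = (1/4)^n / 3. Since g(n) -> 0, (a_n) is Cauchy.
Now solve g(N) < 3/100: (1/4)^N / 3 < 3/100 <=> 4^N > 1 / (3 * 3/100) = 100/9.
Check powers of 4: 4^1 = 4 <= 100/9, 4^2 = 16 > 100/9.
So the smallest such N is 2. Check: g(2) = 1/(3 * 16) = 1/48 < 3/100.

2


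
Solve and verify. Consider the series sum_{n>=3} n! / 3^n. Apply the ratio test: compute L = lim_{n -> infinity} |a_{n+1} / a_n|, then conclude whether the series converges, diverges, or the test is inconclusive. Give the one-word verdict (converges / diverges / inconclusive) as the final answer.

Let a_n denote the general term. Form the ratio a_{n+1}/a_n and simplify:
a_{n+1}/a_n = n/3 + 1/3
Take the limit as n -> infinity: L = infinity.
Since L = infinity > 1 (or L = infinity), the ratio test implies the series diverges.

diverges


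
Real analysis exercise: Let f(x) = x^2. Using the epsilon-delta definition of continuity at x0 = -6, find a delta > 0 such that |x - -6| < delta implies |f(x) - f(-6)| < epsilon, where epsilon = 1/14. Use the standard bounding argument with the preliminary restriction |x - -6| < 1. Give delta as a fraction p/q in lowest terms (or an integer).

Factor: |x^2 - (-6)^2| = |x - -6| * |x + -6|.
Impose |x - -6| < 1 first. Then |x + -6| = |(x - -6) + 2*(-6)| <= |x - -6| + 2*|-6| < 1 + 12 = 13.
So |x^2 - (-6)^2| < delta * 13.
We need delta * 13 <= 1/14, i.e. delta <= 1/14/13 = 1/182.
Since 1/182 < 1, this is tighter than 1; take delta = 1/182.
So delta = 1/182 works.

1/182


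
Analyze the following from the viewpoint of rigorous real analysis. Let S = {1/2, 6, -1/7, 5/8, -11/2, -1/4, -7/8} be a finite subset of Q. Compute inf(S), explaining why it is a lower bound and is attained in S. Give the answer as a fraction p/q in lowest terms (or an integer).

S is finite, so inf(S) = min(S).
Sorted increasing:
-11/2, -7/8, -1/4, -1/7, 1/2, 5/8, 6
The extremum is -11/2.
For every x in S, x >= -11/2. And -11/2 is in S, so it is attained.
Therefore inf(S) = -11/2.

-11/2


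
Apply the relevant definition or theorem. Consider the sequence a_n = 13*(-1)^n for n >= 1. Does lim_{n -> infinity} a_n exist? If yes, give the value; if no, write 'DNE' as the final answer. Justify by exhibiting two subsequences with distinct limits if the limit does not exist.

Examine the behaviour of a_n along subsequences.
Even-n subsequence a_{2k} = 13 -> 13. Odd-n subsequence a_{2k+1} = -13 -> -13.
Since these two subsequential limits are 13 and -13, distinct, the full sequence cannot converge (a convergent sequence has all subsequences tending to the same limit). So lim a_n does not exist.

DNE


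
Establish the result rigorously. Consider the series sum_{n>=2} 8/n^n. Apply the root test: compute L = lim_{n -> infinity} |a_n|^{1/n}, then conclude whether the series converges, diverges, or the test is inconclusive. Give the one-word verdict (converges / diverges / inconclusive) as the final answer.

Let a_n denote the general term. Form |a_n|^(1/n) and simplify:
|a_n|^(1/n) = 2^(3/n)/n
Take the limit as n -> infinity: L = 0.
Since L = 0 < 1, the root test implies convergence.

converges


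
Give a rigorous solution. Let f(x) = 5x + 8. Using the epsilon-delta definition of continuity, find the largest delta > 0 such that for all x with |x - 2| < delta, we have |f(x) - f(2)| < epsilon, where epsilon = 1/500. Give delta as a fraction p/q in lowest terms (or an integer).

We compute f(2) = 5*(2) + 8 = 18.
|f(x) - f(2)| = |5x + 8 - (18)| = |5(x - 2)| = 5|x - 2|.
We need 5|x - 2| < 1/500, i.e. |x - 2| < 1/500 / 5 = 1/2500.
So any delta <= 1/2500 works. Conversely, if delta > 1/2500, then x = 2 + 1/2500 satisfies |x - 2| = 1/2500 < delta but |f(x) - f(2)| = 5 * 1/2500 = 1/500, which is not < 1/500; so no larger delta works.
Hence the largest such delta is 1/2500.

1/2500


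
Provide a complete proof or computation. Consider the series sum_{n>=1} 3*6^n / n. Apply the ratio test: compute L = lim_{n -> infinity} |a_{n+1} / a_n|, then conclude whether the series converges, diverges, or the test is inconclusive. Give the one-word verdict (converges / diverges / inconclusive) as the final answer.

Let a_n denote the general term. Form the ratio a_{n+1}/a_n and simplify:
a_{n+1}/a_n = 6*n/(n + 1)
Take the limit as n -> infinity: L = 6.
Since L = 6 > 1 (or L = infinity), the ratio test implies the series diverges.

diverges


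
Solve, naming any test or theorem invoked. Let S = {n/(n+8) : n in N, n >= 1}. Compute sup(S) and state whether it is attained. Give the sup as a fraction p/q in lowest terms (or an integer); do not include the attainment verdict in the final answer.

Analysis:
- Values: 1/9, 1/5, 3/11, 1/3, ... strictly increasing.
- Minimum is 1/9 (n=1); inf = 1/9 (attained).
- n/(n+8) = 1 - 8/(n+8) -> 1 from below as n -> infinity, and never equals 1.
- So sup = 1 (not attained).
Conclusion: sup(S) = 1, not attained in S.

1


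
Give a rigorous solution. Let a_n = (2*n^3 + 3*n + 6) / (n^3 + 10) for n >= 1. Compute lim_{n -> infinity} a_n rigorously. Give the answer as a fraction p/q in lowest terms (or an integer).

Divide numerator and denominator by n^3, the highest power:
numerator / n^3 = 2 + 3/n^2 + 6/n^3
denominator / n^3 = 1 + 10/n^3
As n -> infinity, all terms of the form c/n^k (k >= 1) tend to 0.
So numerator / n^3 -> 2 and denominator / n^3 -> 1.
Therefore lim a_n = 2.

2


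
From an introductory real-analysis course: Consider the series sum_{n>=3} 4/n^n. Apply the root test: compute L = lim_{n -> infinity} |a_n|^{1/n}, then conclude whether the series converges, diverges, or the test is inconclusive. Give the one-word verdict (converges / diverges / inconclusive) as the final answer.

Let a_n denote the general term. Form |a_n|^(1/n) and simplify:
|a_n|^(1/n) = 2^(2/n)/n
Take the limit as n -> infinity: L = 0.
Since L = 0 < 1, the root test implies convergence.

converges


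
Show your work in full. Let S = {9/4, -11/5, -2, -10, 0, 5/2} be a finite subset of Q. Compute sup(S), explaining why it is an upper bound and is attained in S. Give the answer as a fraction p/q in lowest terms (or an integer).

S is finite, so sup(S) = max(S).
Sorted decreasing:
5/2, 9/4, 0, -2, -11/5, -10
The extremum is 5/2.
For every x in S, x <= 5/2. And 5/2 is in S, so it is attained.
Therefore sup(S) = 5/2.

5/2


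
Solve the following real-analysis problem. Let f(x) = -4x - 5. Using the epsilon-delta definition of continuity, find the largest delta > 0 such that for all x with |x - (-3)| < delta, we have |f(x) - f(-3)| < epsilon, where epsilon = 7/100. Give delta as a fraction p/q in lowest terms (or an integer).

We compute f(-3) = -4*(-3) - 5 = 7.
|f(x) - f(-3)| = |-4x - 5 - (7)| = |-4(x - (-3))| = 4|x - (-3)|.
We need 4|x - (-3)| < 7/100, i.e. |x - (-3)| < 7/100 / 4 = 7/400.
So any delta <= 7/400 works. Conversely, if delta > 7/400, then x = -3 + 7/400 satisfies |x - (-3)| = 7/400 < delta but |f(x) - f(-3)| = 4 * 7/400 = 7/100, which is not < 7/100; so no larger delta works.
Hence the largest such delta is 7/400.

7/400


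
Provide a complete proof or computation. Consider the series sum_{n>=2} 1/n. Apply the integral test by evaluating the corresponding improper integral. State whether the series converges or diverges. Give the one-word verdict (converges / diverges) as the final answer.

Let f(x) = 1/x. Then f is positive, continuous, and decreasing on [2, infinity), so the integral test applies.
Compute the improper integral int_{2}^infinity f(x) dx:
  antiderivative F(x) = log(x).
  As x -> infinity, log(x) -> infinity.
  So int = infinity - log(2) = infinity. By the integral test, the series diverges.

diverges


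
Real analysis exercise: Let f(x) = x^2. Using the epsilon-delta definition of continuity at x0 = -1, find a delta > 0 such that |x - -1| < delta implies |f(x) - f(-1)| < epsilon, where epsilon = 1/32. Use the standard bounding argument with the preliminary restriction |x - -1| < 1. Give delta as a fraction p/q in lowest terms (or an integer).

Factor: |x^2 - (-1)^2| = |x - -1| * |x + -1|.
Impose |x - -1| < 1 first. Then |x + -1| = |(x - -1) + 2*(-1)| <= |x - -1| + 2*|-1| < 1 + 2 = 3.
So |x^2 - (-1)^2| < delta * 3.
We need delta * 3 <= 1/32, i.e. delta <= 1/32/3 = 1/96.
Since 1/96 < 1, this is tighter than 1; take delta = 1/96.
So delta = 1/96 works.

1/96


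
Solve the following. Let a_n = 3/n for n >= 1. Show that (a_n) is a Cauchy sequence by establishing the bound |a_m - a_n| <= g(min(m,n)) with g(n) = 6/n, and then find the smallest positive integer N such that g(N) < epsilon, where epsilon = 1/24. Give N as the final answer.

For any m, n >= 1, by the triangle inequality:
|a_m - a_n| = |3/m - 3/n| <= 3*1/m + 3*1/n <= 6/min(m,n).
So g(n) = 6/n bounds the Cauchy difference. Since g(n) -> 0, (a_n) is Cauchy.
Now solve g(N) < 1/24: 6/N < 1/24 <=> N > 6 / (1/24) = 144.
The smallest integer strictly greater than 144 is N = 145.
Check: g(145) = 6/145 = 6/145 < 1/24; g(144) = 1/24 >= 1/24. So N = 145.

145


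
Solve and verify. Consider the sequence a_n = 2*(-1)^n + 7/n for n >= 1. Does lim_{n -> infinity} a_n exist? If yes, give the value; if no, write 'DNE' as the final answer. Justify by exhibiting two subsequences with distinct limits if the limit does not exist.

Examine the behaviour of a_n along subsequences.
a_{2k} = 2 + 7/(2k) -> 2. a_{2k+1} = -2 + 7/(2k+1) -> -2.
Since these two subsequential limits are 2 and -2, distinct, the full sequence cannot converge (a convergent sequence has all subsequences tending to the same limit). So lim a_n does not exist.

DNE


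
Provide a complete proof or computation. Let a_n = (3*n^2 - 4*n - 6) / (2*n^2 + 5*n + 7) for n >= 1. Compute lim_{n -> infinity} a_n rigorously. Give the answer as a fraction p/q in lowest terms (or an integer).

Divide numerator and denominator by n^2, the highest power:
numerator / n^2 = 3 - 4/n - 6/n^2
denominator / n^2 = 2 + 5/n + 7/n^2
As n -> infinity, all terms of the form c/n^k (k >= 1) tend to 0.
So numerator / n^2 -> 3 and denominator / n^2 -> 2.
Therefore lim a_n = 3/2.

3/2


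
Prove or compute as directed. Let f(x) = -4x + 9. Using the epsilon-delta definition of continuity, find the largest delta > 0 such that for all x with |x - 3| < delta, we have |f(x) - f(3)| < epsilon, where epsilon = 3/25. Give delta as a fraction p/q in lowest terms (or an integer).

We compute f(3) = -4*(3) + 9 = -3.
|f(x) - f(3)| = |-4x + 9 - (-3)| = |-4(x - 3)| = 4|x - 3|.
We need 4|x - 3| < 3/25, i.e. |x - 3| < 3/25 / 4 = 3/100.
So any delta <= 3/100 works. Conversely, if delta > 3/100, then x = 3 + 3/100 satisfies |x - 3| = 3/100 < delta but |f(x) - f(3)| = 4 * 3/100 = 3/25, which is not < 3/25; so no larger delta works.
Hence the largest such delta is 3/100.

3/100


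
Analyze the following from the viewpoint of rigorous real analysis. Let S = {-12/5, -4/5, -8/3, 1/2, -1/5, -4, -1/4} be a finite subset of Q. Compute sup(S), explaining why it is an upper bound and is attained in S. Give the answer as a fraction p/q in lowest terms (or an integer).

S is finite, so sup(S) = max(S).
Sorted decreasing:
1/2, -1/5, -1/4, -4/5, -12/5, -8/3, -4
The extremum is 1/2.
For every x in S, x <= 1/2. And 1/2 is in S, so it is attained.
Therefore sup(S) = 1/2.

1/2


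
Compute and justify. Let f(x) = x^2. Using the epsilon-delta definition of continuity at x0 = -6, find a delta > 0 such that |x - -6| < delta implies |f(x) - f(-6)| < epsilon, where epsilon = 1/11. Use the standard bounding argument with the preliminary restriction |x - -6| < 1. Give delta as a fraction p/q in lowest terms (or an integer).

Factor: |x^2 - (-6)^2| = |x - -6| * |x + -6|.
Impose |x - -6| < 1 first. Then |x + -6| = |(x - -6) + 2*(-6)| <= |x - -6| + 2*|-6| < 1 + 12 = 13.
So |x^2 - (-6)^2| < delta * 13.
We need delta * 13 <= 1/11, i.e. delta <= 1/11/13 = 1/143.
Since 1/143 < 1, this is tighter than 1; take delta = 1/143.
So delta = 1/143 works.

1/143


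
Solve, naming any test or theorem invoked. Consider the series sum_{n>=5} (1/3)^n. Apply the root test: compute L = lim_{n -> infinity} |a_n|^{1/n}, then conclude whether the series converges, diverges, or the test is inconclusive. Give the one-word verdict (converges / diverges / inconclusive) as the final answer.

Let a_n denote the general term. Form |a_n|^(1/n) and simplify:
|a_n|^(1/n) = 1/3
Take the limit as n -> infinity: L = 1/3.
Since L = 1/3 < 1, the root test implies convergence.

converges


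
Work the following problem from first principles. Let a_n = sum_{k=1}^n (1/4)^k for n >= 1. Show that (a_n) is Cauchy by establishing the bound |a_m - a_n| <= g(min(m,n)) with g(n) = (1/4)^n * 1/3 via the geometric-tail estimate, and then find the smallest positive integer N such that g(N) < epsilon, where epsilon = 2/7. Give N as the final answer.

For m > n >= 1: |a_m - a_n| = sum_{k=n+1}^m (1/4)^k < sum_{k=n+1}^infinity (1/4)^k = (1/4)^(n+1) / (1 - 1/4) = (1/4)^n * (1/4) * (4/3) = (1/4)^n * 1/3.
So g(n) = (1/4)^n / 3. Since g(n) -> 0, (a_n) is Cauchy.
Now solve g(N) < 2/7: (1/4)^N / 3 < 2/7 <=> 4^N > 1 / (3 * 2/7) = 7/6.
Check powers of 4: 4^0 = 1 <= 7/6, 4^1 = 4 > 7/6.
So the smallest such N is 1. Check: g(1) = 1/(3 * 4) = 1/12 < 2/7.

1


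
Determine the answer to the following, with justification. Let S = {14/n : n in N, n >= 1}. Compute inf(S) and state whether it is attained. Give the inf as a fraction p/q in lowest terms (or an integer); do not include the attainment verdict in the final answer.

Analysis:
- Values: 14, 7, 14/3, 7/2, ... strictly decreasing.
- The maximum is 14 (n=1); sup = 14 (attained).
- The set is bounded below by 0; 14/n -> 0 so 0 is the greatest lower bound.
- 0 is not in the set, so inf = 0 is not attained.
Conclusion: inf(S) = 0, not attained in S.

0


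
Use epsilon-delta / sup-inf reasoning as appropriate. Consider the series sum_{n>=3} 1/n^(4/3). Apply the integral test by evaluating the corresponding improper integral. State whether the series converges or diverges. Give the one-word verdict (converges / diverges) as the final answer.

Let f(x) = x^(-4/3). Then f is positive, continuous, and decreasing on [3, infinity), so the integral test applies.
Compute the improper integral int_{3}^infinity f(x) dx:
  antiderivative F(x) = -3/x^(1/3).
  As x -> infinity, F(x) -> 0 (since p = 4/3 > 1).
  So int = F(infinity) - F(3) = 0 - (-3^(2/3)) = 3^(2/3).
  Finite, so by the integral test, the series converges.

converges


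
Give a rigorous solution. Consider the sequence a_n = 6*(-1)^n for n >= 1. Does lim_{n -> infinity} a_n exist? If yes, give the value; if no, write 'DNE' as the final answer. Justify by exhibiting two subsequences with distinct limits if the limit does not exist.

Examine the behaviour of a_n along subsequences.
Even-n subsequence a_{2k} = 6 -> 6. Odd-n subsequence a_{2k+1} = -6 -> -6.
Since these two subsequential limits are 6 and -6, distinct, the full sequence cannot converge (a convergent sequence has all subsequences tending to the same limit). So lim a_n does not exist.

DNE


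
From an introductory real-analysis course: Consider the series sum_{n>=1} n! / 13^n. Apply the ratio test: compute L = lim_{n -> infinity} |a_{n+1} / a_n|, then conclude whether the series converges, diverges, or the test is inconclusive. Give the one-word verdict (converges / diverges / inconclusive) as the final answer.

Let a_n denote the general term. Form the ratio a_{n+1}/a_n and simplify:
a_{n+1}/a_n = n/13 + 1/13
Take the limit as n -> infinity: L = infinity.
Since L = infinity > 1 (or L = infinity), the ratio test implies the series diverges.

diverges


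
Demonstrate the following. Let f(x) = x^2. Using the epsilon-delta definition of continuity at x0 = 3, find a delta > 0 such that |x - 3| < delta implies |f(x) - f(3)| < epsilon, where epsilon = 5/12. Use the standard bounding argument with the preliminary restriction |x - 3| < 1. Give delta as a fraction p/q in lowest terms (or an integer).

Factor: |x^2 - (3)^2| = |x - 3| * |x + 3|.
Impose |x - 3| < 1 first. Then |x + 3| = |(x - 3) + 2*(3)| <= |x - 3| + 2*|3| < 1 + 6 = 7.
So |x^2 - (3)^2| < delta * 7.
We need delta * 7 <= 5/12, i.e. delta <= 5/12/7 = 5/84.
Since 5/84 < 1, this is tighter than 1; take delta = 5/84.
So delta = 5/84 works.

5/84


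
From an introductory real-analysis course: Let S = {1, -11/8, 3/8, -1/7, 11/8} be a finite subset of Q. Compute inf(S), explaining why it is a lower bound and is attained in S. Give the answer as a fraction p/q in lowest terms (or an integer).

S is finite, so inf(S) = min(S).
Sorted increasing:
-11/8, -1/7, 3/8, 1, 11/8
The extremum is -11/8.
For every x in S, x >= -11/8. And -11/8 is in S, so it is attained.
Therefore inf(S) = -11/8.

-11/8


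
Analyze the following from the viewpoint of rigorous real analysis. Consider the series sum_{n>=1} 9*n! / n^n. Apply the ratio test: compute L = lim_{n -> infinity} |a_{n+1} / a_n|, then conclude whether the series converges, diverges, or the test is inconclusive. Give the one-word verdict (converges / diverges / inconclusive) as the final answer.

Let a_n denote the general term. Form the ratio a_{n+1}/a_n and simplify:
a_{n+1}/a_n = (n/(n + 1))^n
Take the limit as n -> infinity: L = exp(-1).
Since L = exp(-1) < 1, the ratio test implies the series converges.

converges


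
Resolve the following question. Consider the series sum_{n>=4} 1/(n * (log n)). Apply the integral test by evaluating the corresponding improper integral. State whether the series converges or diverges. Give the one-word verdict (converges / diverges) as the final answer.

Let f(x) = 1/(x*log(x)). Then f is positive, continuous, and decreasing on [4, infinity), so the integral test applies.
Compute the improper integral int_{4}^infinity f(x) dx:
  antiderivative F(x) = log(log(x)).
  F(x) = log(log(x)) -> infinity as x -> infinity. The integral diverges, so by the integral test, the series diverges.

diverges


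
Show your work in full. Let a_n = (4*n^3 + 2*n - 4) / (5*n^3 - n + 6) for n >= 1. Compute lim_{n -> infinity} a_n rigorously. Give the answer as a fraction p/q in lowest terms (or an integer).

Divide numerator and denominator by n^3, the highest power:
numerator / n^3 = 4 + 2/n^2 - 4/n^3
denominator / n^3 = 5 - 1/n^2 + 6/n^3
As n -> infinity, all terms of the form c/n^k (k >= 1) tend to 0.
So numerator / n^3 -> 4 and denominator / n^3 -> 5.
Therefore lim a_n = 4/5.

4/5


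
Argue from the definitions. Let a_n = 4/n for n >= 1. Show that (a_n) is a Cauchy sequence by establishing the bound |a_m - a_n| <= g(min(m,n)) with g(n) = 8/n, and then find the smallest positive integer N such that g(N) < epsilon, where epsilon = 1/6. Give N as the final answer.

For any m, n >= 1, by the triangle inequality:
|a_m - a_n| = |4/m - 4/n| <= 4*1/m + 4*1/n <= 8/min(m,n).
So g(n) = 8/n bounds the Cauchy difference. Since g(n) -> 0, (a_n) is Cauchy.
Now solve g(N) < 1/6: 8/N < 1/6 <=> N > 8 / (1/6) = 48.
The smallest integer strictly greater than 48 is N = 49.
Check: g(49) = 8/49 = 8/49 < 1/6; g(48) = 1/6 >= 1/6. So N = 49.

49


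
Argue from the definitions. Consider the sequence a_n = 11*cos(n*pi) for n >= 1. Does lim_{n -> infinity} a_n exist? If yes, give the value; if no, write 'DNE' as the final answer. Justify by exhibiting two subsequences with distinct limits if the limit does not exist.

Examine the behaviour of a_n along subsequences.
cos(n*pi) = (-1)^n, so a_n = 11*(-1)^n. a_{2k} = 11 -> 11. a_{2k+1} = -11 -> -11.
Since these two subsequential limits are 11 and -11, distinct, the full sequence cannot converge (a convergent sequence has all subsequences tending to the same limit). So lim a_n does not exist.

DNE


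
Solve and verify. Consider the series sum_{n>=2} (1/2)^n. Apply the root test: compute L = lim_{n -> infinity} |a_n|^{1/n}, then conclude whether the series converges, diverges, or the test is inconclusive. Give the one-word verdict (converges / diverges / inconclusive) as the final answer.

Let a_n denote the general term. Form |a_n|^(1/n) and simplify:
|a_n|^(1/n) = 1/2
Take the limit as n -> infinity: L = 1/2.
Since L = 1/2 < 1, the root test implies convergence.

converges


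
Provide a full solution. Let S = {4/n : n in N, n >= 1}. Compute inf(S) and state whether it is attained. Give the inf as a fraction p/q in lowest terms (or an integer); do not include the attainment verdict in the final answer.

Analysis:
- Values: 4, 2, 4/3, 1, ... strictly decreasing.
- The maximum is 4 (n=1); sup = 4 (attained).
- The set is bounded below by 0; 4/n -> 0 so 0 is the greatest lower bound.
- 0 is not in the set, so inf = 0 is not attained.
Conclusion: inf(S) = 0, not attained in S.

0


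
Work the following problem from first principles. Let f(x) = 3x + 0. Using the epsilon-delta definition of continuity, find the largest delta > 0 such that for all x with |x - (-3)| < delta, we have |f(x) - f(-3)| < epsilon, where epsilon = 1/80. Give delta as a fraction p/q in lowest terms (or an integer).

We compute f(-3) = 3*(-3) + 0 = -9.
|f(x) - f(-3)| = |3x + 0 - (-9)| = |3(x - (-3))| = 3|x - (-3)|.
We need 3|x - (-3)| < 1/80, i.e. |x - (-3)| < 1/80 / 3 = 1/240.
So any delta <= 1/240 works. Conversely, if delta > 1/240, then x = -3 + 1/240 satisfies |x - (-3)| = 1/240 < delta but |f(x) - f(-3)| = 3 * 1/240 = 1/80, which is not < 1/80; so no larger delta works.
Hence the largest such delta is 1/240.

1/240


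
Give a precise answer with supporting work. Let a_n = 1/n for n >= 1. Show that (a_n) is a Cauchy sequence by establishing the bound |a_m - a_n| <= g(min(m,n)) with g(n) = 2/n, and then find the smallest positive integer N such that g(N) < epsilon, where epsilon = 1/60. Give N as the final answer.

For any m, n >= 1, by the triangle inequality:
|a_m - a_n| = |1/m - 1/n| <= 1/m + 1/n <= 2/min(m,n).
So g(n) = 2/n bounds the Cauchy difference. Since g(n) -> 0, (a_n) is Cauchy.
Now solve g(N) < 1/60: 2/N < 1/60 <=> N > 2 / (1/60) = 120.
The smallest integer strictly greater than 120 is N = 121.
Check: g(121) = 2/121 = 2/121 < 1/60; g(120) = 1/60 >= 1/60. So N = 121.

121


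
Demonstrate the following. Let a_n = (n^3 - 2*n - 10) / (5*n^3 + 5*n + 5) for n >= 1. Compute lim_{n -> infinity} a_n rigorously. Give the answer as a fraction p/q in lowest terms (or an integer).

Divide numerator and denominator by n^3, the highest power:
numerator / n^3 = 1 - 2/n^2 - 10/n^3
denominator / n^3 = 5 + 5/n^2 + 5/n^3
As n -> infinity, all terms of the form c/n^k (k >= 1) tend to 0.
So numerator / n^3 -> 1 and denominator / n^3 -> 5.
Therefore lim a_n = 1/5.

1/5


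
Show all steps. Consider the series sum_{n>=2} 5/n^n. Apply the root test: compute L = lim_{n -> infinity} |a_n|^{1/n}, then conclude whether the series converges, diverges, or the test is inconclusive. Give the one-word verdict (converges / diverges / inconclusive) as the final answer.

Let a_n denote the general term. Form |a_n|^(1/n) and simplify:
|a_n|^(1/n) = 5^(1/n)/n
Take the limit as n -> infinity: L = 0.
Since L = 0 < 1, the root test implies convergence.

converges


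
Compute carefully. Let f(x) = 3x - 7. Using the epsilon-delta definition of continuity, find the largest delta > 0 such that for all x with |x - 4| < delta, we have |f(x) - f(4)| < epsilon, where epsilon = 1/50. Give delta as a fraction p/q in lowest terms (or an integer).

We compute f(4) = 3*(4) - 7 = 5.
|f(x) - f(4)| = |3x - 7 - (5)| = |3(x - 4)| = 3|x - 4|.
We need 3|x - 4| < 1/50, i.e. |x - 4| < 1/50 / 3 = 1/150.
So any delta <= 1/150 works. Conversely, if delta > 1/150, then x = 4 + 1/150 satisfies |x - 4| = 1/150 < delta but |f(x) - f(4)| = 3 * 1/150 = 1/50, which is not < 1/50; so no larger delta works.
Hence the largest such delta is 1/150.

1/150


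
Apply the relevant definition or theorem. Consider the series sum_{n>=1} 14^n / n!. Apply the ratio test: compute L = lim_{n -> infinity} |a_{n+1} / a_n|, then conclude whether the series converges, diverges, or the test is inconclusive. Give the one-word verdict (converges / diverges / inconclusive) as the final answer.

Let a_n denote the general term. Form the ratio a_{n+1}/a_n and simplify:
a_{n+1}/a_n = 14/(n + 1)
Take the limit as n -> infinity: L = 0.
Since L = 0 < 1, the ratio test implies the series converges.

converges


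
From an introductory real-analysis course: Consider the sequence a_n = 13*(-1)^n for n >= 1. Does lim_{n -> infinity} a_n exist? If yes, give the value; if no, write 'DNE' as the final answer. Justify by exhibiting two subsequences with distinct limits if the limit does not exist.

Examine the behaviour of a_n along subsequences.
Even-n subsequence a_{2k} = 13 -> 13. Odd-n subsequence a_{2k+1} = -13 -> -13.
Since these two subsequential limits are 13 and -13, distinct, the full sequence cannot converge (a convergent sequence has all subsequences tending to the same limit). So lim a_n does not exist.

DNE


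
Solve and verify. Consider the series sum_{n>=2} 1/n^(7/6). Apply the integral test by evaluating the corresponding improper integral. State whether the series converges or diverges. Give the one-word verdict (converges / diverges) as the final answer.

Let f(x) = x^(-7/6). Then f is positive, continuous, and decreasing on [2, infinity), so the integral test applies.
Compute the improper integral int_{2}^infinity f(x) dx:
  antiderivative F(x) = -6/x^(1/6).
  As x -> infinity, F(x) -> 0 (since p = 7/6 > 1).
  So int = F(infinity) - F(2) = 0 - (-3*2^(5/6)) = 3*2^(5/6).
  Finite, so by the integral test, the series converges.

converges


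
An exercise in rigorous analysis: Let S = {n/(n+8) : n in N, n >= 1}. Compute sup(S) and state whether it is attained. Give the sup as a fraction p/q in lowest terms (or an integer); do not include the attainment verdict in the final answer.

Analysis:
- Values: 1/9, 1/5, 3/11, 1/3, ... strictly increasing.
- Minimum is 1/9 (n=1); inf = 1/9 (attained).
- n/(n+8) = 1 - 8/(n+8) -> 1 from below as n -> infinity, and never equals 1.
- So sup = 1 (not attained).
Conclusion: sup(S) = 1, not attained in S.

1


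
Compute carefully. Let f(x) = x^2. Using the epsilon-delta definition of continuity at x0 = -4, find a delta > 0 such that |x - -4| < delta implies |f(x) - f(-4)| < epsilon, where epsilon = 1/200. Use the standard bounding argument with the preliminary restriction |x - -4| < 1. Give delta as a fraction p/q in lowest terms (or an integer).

Factor: |x^2 - (-4)^2| = |x - -4| * |x + -4|.
Impose |x - -4| < 1 first. Then |x + -4| = |(x - -4) + 2*(-4)| <= |x - -4| + 2*|-4| < 1 + 8 = 9.
So |x^2 - (-4)^2| < delta * 9.
We need delta * 9 <= 1/200, i.e. delta <= 1/200/9 = 1/1800.
Since 1/1800 < 1, this is tighter than 1; take delta = 1/1800.
So delta = 1/1800 works.

1/1800


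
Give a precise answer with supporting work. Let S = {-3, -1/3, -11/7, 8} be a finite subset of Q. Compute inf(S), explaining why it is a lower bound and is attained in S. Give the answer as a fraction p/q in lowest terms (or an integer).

S is finite, so inf(S) = min(S).
Sorted increasing:
-3, -11/7, -1/3, 8
The extremum is -3.
For every x in S, x >= -3. And -3 is in S, so it is attained.
Therefore inf(S) = -3.

-3


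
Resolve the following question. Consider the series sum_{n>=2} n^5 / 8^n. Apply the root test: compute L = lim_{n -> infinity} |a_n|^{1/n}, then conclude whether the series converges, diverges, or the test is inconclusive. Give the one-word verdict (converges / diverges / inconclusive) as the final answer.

Let a_n denote the general term. Form |a_n|^(1/n) and simplify:
|a_n|^(1/n) = n^(5/n)/8
Take the limit as n -> infinity: L = 1/8.
Since L = 1/8 < 1, the root test implies convergence.

converges


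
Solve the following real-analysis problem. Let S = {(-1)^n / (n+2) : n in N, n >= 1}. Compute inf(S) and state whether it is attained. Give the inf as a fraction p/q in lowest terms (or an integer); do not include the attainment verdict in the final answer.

Analysis:
- Values: -1/3, 1/4, -1/5, 1/6, -1/7, ...
- Positive terms (even n): 1/(2+2), 1/(4+2), ... decreasing -> max = 1/4 (n=2).
- Negative terms (odd n): -1/(1+2), -1/(3+2), ... increasing -> min = -1/3 (n=1).
- So sup = 1/4 (attained at n=2); inf = -1/3 (attained at n=1).
Conclusion: inf(S) = -1/3, attained in S.

-1/3


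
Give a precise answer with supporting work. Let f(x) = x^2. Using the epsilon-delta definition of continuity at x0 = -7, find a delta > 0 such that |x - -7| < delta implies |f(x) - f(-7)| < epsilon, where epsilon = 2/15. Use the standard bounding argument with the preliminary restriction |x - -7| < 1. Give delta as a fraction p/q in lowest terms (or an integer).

Factor: |x^2 - (-7)^2| = |x - -7| * |x + -7|.
Impose |x - -7| < 1 first. Then |x + -7| = |(x - -7) + 2*(-7)| <= |x - -7| + 2*|-7| < 1 + 14 = 15.
So |x^2 - (-7)^2| < delta * 15.
We need delta * 15 <= 2/15, i.e. delta <= 2/15/15 = 2/225.
Since 2/225 < 1, this is tighter than 1; take delta = 2/225.
So delta = 2/225 works.

2/225
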